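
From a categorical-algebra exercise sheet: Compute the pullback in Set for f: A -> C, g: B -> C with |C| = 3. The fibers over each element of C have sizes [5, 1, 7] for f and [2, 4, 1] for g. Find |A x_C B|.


The pullback A x_C B consists of pairs (a, b) with f(a) = g(b).
For each element c in C, the fiber product has |f^-1(c)| * |g^-1(c)| elements.
Summing over C: 5 * 2 + 1 * 4 + 7 * 1
= 10 + 4 + 7 = 21

21


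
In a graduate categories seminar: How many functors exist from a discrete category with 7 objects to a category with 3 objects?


A functor from a discrete category C to D is determined by
where each object maps. Each of the 7 objects of C can map
to any of the 3 objects of D independently.
Number of functors = 3^7 = 2187

2187


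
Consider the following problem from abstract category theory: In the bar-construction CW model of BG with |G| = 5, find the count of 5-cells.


In the bar-construction CW model of BG, the n-cells are indexed by
n-tuples [g_1|...|g_n] of non-identity elements of G (degenerate
simplices with some g_i = e do not contribute cells), so there are
(|G| - 1)^n n-cells.
For dim = 5 with |G| = 5:
cells = (5 - 1)^5 = 4^5 = 1024

1024


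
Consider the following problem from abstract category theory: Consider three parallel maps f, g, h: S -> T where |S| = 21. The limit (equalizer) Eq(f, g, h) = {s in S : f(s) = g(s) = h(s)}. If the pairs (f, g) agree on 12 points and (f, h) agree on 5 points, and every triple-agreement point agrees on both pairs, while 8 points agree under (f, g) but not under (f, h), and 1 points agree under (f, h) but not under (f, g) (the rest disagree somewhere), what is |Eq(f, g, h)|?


Eq(f, g, h) is the triple-agreement set: points in S where all three
maps take the same value. Using inclusion-exclusion on the pairwise data:
Pair (f, g) agrees on 12 points; pair (f, h) on 5 points.
Points agreeing under (f, g) but not (f, h) = 8; under (f, h) but not (f, g) = 1.
Triple-agreement = agreement-in-(f, g) minus points that agree under (f, g) but not (f, h):
|Eq(f, g, h)| = 12 - 8 = 4
(cross-check via (f, h): 5 - 1 = 4.)

4


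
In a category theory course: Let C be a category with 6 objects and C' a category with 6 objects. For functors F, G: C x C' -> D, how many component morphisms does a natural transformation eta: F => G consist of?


A natural transformation eta: F => G assigns one component morphism per
object of the domain category.
The domain is the product category C x C', so
|Ob(C x C')| = |Ob(C)| * |Ob(C')| = 6 * 6 = 36.
Therefore eta has 36 component morphisms.

36


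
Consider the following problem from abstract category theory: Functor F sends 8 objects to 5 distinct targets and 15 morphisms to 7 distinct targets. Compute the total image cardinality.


The image of F consists of distinct objects and distinct morphisms.
|Im(F)| on objects = 5
|Im(F)| on morphisms = 7
Total image cardinality = 5 + 7 = 12

12


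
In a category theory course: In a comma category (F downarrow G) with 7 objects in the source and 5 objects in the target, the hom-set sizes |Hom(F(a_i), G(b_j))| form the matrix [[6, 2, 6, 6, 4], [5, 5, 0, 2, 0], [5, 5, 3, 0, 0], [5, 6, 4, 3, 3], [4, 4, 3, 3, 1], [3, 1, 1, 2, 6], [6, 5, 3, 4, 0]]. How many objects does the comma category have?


Objects of (F downarrow G) are triples (a, b, h: F(a)->G(b)).
The count equals the sum of all entries in the hom-matrix.
sum(row 0) = 24
sum(row 1) = 12
sum(row 2) = 13
sum(row 3) = 21
sum(row 4) = 15
sum(row 5) = 13
sum(row 6) = 18
Grand total = 116

116


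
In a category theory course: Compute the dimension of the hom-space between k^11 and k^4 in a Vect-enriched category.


In Vect-enriched categories, Hom(k^n, k^m) is the space of m x n matrices.
dim(Hom(k^11, k^4)) = 4 * 11 = 44

44


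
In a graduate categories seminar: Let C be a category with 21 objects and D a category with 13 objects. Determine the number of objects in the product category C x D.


The product category C x D has objects that are pairs (c, d).
Number of pairs = |Ob(C)| * |Ob(D)| = 21 * 13 = 273

273


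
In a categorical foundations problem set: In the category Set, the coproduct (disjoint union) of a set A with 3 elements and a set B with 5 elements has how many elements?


In Set, the coproduct A + B is the disjoint union.
|A + B| = |A| + |B| = 3 + 5 = 8

8


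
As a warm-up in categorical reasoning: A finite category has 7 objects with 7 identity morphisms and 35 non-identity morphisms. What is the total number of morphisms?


Each object has an identity morphism, giving 7 identities.
Adding the 35 non-identity morphisms:
Total = 7 + 35 = 42

42


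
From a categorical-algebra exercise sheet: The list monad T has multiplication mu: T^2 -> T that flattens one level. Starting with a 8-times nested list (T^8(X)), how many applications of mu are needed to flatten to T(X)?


Each application of mu: T^2 -> T removes one layer of nesting.
Starting at depth 8 (i.e., T^8(X)), we need to reach T(X).
Number of mu applications = 8 - 1 = 7

7


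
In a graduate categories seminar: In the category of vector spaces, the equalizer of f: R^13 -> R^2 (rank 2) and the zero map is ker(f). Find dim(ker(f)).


The equalizer of f and the zero map is ker(f).
By the rank-nullity theorem: dim(ker(f)) = dim(domain) - rank(f).
dim(ker(f)) = 13 - 2 = 11

11


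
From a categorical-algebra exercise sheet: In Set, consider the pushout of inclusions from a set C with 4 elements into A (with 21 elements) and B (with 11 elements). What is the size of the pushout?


The pushout A +_C B identifies the images of C in A and B.
|A +_C B| = |A| + |B| - |C| (for injections).
= 21 + 11 - 4 = 28

28


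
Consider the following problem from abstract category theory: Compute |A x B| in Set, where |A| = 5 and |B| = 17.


In Set, the product A x B is the Cartesian product.
By the universal property, |A x B| = |A| * |B|.
|A x B| = 5 * 17 = 85

85


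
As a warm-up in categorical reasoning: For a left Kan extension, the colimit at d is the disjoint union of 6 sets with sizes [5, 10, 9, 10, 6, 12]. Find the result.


Pointwise, the left Kan extension (Lan_F H)(d) is the colimit, indexed
by the comma category (F downarrow d), of H composed with the
projection (F downarrow d) -> C. Here that colimit is given
as a coproduct (disjoint union) of sets, so its cardinality is the
sum of the sizes of the summands.
Coproduct of sets with sizes: 5 + 10 + 9 + 10 + 6 + 12
= 52

52


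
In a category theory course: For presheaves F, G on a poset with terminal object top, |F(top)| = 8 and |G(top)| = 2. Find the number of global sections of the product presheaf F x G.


Global sections of a presheaf on a poset with terminal top satisfy
Gamma(H) ~ H(top). Presheaves admit pointwise products, so
(F x G)(top) = F(top) x G(top) (Cartesian product).
|Gamma(F x G)| = |F(top)| * |G(top)| = 8 * 2 = 16.

16


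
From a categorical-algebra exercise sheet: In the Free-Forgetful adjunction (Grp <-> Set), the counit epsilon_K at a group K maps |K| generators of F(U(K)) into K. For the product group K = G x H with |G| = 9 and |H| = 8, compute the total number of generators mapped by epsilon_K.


The counit epsilon_K: F(U(K)) -> K of the Free-Forgetful adjunction
maps |K| generators of F(U(K)) into K. For K = G x H (the product group),
|G x H| = |G| * |H|.
Total generators mapped = 9 * 8 = 72.

72


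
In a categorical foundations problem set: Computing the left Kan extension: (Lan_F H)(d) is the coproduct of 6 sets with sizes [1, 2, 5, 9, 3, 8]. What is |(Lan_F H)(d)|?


Pointwise, the left Kan extension (Lan_F H)(d) is the colimit, indexed
by the comma category (F downarrow d), of H composed with the
projection (F downarrow d) -> C. Here that colimit is given
as a coproduct (disjoint union) of sets, so its cardinality is the
sum of the sizes of the summands.
Coproduct of sets with sizes: 1 + 2 + 5 + 9 + 3 + 8
= 28

28


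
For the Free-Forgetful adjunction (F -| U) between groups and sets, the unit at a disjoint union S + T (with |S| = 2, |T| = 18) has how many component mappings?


The unit eta_X: X -> U(F(X)) of the Free-Forgetful adjunction
maps each element of X to a generator of F(X). For X = S + T (disjoint
union in Set), |S + T| = |S| + |T|.
Total mappings = 2 + 18 = 20.

20


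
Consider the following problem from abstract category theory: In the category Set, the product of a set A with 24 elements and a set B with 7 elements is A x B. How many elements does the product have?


In Set, the product A x B is the Cartesian product.
By the universal property, |A x B| = |A| * |B|.
|A x B| = 24 * 7 = 168

168


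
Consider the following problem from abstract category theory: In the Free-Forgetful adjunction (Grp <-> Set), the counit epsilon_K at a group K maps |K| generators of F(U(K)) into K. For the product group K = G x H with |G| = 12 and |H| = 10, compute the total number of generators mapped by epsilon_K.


The counit epsilon_K: F(U(K)) -> K of the Free-Forgetful adjunction
maps |K| generators of F(U(K)) into K. For K = G x H (the product group),
|G x H| = |G| * |H|.
Total generators mapped = 12 * 10 = 120.

120


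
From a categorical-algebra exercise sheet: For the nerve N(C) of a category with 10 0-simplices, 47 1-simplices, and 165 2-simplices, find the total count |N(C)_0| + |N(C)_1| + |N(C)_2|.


The 2-skeleton of the nerve N(C) consists of simplices in dimensions 0, 1, 2:
  |N(C)_0| = 10 (objects)
  |N(C)_1| = 47 (morphisms)
  |N(C)_2| = 165 (composable pairs)
Total = 10 + 47 + 165 = 222

222


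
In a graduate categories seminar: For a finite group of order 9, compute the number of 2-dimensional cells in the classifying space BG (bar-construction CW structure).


In the bar-construction CW model of BG, the n-cells are indexed by
n-tuples [g_1|...|g_n] of non-identity elements of G (degenerate
simplices with some g_i = e do not contribute cells), so there are
(|G| - 1)^n n-cells.
For dim = 2 with |G| = 9:
cells = (9 - 1)^2 = 8^2 = 64

64


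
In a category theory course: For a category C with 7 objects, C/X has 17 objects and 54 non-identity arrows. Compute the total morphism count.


In the slice category C/X, objects are morphisms to X.
Identity morphisms: 17 (one per object of C/X).
Non-identity morphisms: 54.
Total = 17 + 54 = 71

71


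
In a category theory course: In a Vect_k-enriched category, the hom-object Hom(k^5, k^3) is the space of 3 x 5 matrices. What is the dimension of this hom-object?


In Vect-enriched categories, Hom(k^n, k^m) is the space of m x n matrices.
dim(Hom(k^5, k^3)) = 3 * 5 = 15

15


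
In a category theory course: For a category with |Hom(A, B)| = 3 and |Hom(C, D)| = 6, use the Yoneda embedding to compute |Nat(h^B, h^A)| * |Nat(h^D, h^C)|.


By the Yoneda lemma, Nat(h^B, h^A) is isomorphic to Hom(A, B),
so |Nat(h^B, h^A)| = |Hom(A, B)| and |Nat(h^D, h^C)| = |Hom(C, D)|.
|Hom(A, B)| = 3, |Hom(C, D)| = 6.
|Nat(h^B, h^A) x Nat(h^D, h^C)| = 3 * 6 = 18

18


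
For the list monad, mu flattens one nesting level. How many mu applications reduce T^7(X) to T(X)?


Each application of mu: T^2 -> T removes one layer of nesting.
Starting at depth 7 (i.e., T^7(X)), we need to reach T(X).
Number of mu applications = 7 - 1 = 6

6


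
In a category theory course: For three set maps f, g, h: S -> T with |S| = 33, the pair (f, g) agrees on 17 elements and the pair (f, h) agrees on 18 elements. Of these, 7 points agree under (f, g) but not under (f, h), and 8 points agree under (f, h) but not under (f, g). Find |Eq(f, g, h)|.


Eq(f, g, h) is the triple-agreement set: points in S where all three
maps take the same value. Using inclusion-exclusion on the pairwise data:
Pair (f, g) agrees on 17 points; pair (f, h) on 18 points.
Points agreeing under (f, g) but not (f, h) = 7; under (f, h) but not (f, g) = 8.
Triple-agreement = agreement-in-(f, g) minus points that agree under (f, g) but not (f, h):
|Eq(f, g, h)| = 17 - 7 = 10
(cross-check via (f, h): 18 - 8 = 10.)

10


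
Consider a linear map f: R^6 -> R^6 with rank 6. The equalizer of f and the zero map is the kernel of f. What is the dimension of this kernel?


The equalizer of f and the zero map is ker(f).
By the rank-nullity theorem: dim(ker(f)) = dim(domain) - rank(f).
dim(ker(f)) = 6 - 6 = 0

0


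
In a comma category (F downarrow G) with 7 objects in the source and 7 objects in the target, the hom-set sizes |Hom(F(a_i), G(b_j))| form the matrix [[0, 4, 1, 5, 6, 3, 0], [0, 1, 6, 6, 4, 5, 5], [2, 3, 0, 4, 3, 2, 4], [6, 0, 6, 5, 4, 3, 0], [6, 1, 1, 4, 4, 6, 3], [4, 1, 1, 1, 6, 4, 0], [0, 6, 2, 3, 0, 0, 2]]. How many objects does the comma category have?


Objects of (F downarrow G) are triples (a, b, h: F(a)->G(b)).
The count equals the sum of all entries in the hom-matrix.
sum(row 0) = 19
sum(row 1) = 27
sum(row 2) = 18
sum(row 3) = 24
sum(row 4) = 25
sum(row 5) = 17
sum(row 6) = 13
Grand total = 143

143


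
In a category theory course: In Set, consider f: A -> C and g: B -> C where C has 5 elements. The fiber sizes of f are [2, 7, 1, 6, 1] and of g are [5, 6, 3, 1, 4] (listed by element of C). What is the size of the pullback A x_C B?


The pullback A x_C B consists of pairs (a, b) with f(a) = g(b).
For each element c in C, the fiber product has |f^-1(c)| * |g^-1(c)| elements.
Summing over C: 2 * 5 + 7 * 6 + 1 * 3 + 6 * 1 + 1 * 4
= 10 + 42 + 3 + 6 + 4 = 65

65


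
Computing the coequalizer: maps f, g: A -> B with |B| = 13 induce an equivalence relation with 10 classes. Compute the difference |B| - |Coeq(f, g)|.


The coequalizer Coeq(f, g) = B / ~ has one element per equivalence class.
|B| = 13, |Coeq(f, g)| = 10.
|B| - |Coeq(f, g)| = 13 - 10 = 3.

3


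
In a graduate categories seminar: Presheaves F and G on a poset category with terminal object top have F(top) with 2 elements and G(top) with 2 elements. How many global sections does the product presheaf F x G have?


Global sections of a presheaf on a poset with terminal top satisfy
Gamma(H) ~ H(top). Presheaves admit pointwise products, so
(F x G)(top) = F(top) x G(top) (Cartesian product).
|Gamma(F x G)| = |F(top)| * |G(top)| = 2 * 2 = 4.

4


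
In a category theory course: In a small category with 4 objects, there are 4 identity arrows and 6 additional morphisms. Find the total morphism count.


Each object has an identity morphism, giving 4 identities.
Adding the 6 non-identity morphisms:
Total = 4 + 6 = 10

10


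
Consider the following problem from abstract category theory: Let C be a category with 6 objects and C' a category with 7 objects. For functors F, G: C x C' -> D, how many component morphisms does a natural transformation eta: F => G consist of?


A natural transformation eta: F => G assigns one component morphism per
object of the domain category.
The domain is the product category C x C', so
|Ob(C x C')| = |Ob(C)| * |Ob(C')| = 6 * 7 = 42.
Therefore eta has 42 component morphisms.

42


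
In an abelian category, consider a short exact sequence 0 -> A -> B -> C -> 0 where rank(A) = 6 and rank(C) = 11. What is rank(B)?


For a short exact sequence 0 -> A -> B -> C -> 0,
rank is additive: rank(B) = rank(A) + rank(C).
rank(B) = 6 + 11 = 17

17


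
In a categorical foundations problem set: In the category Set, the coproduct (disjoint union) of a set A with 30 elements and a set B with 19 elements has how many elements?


In Set, the coproduct A + B is the disjoint union.
|A + B| = |A| + |B| = 30 + 19 = 49

49


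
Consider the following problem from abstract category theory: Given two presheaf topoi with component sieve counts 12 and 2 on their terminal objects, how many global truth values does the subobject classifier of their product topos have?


In a product of presheaf topoi E_1 x E_2, the subobject classifier
is Omega = Omega_1 x Omega_2 (componentwise), so
|Omega(top)| = |Omega_1(top_1)| * |Omega_2(top_2)|.
= 12 * 2 = 24.

24


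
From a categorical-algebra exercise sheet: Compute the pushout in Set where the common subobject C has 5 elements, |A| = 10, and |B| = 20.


The pushout A +_C B identifies the images of C in A and B.
|A +_C B| = |A| + |B| - |C| (for injections).
= 10 + 20 - 5 = 25

25


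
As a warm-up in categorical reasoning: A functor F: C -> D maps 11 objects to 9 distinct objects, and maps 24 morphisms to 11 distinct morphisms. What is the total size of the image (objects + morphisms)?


The image of F consists of distinct objects and distinct morphisms.
|Im(F)| on objects = 9
|Im(F)| on morphisms = 11
Total image cardinality = 9 + 11 = 20

20


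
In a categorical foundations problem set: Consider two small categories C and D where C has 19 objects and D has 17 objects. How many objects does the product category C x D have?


The product category C x D has objects that are pairs (c, d).
Number of pairs = |Ob(C)| * |Ob(D)| = 19 * 17 = 323

323


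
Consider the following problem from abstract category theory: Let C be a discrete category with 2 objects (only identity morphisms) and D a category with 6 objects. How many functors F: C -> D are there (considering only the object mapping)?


A functor from a discrete category C to D is determined by
where each object maps. Each of the 2 objects of C can map
to any of the 6 objects of D independently.
Number of functors = 6^2 = 36

36


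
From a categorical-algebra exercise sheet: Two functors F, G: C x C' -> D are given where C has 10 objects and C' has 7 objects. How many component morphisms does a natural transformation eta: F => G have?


A natural transformation eta: F => G assigns one component morphism per
object of the domain category.
The domain is the product category C x C', so
|Ob(C x C')| = |Ob(C)| * |Ob(C')| = 10 * 7 = 70.
Therefore eta has 70 component morphisms.

70


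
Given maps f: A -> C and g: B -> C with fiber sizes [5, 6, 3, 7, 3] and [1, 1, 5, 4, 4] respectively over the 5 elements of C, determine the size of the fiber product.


The pullback A x_C B consists of pairs (a, b) with f(a) = g(b).
For each element c in C, the fiber product has |f^-1(c)| * |g^-1(c)| elements.
Summing over C: 5 * 1 + 6 * 1 + 3 * 5 + 7 * 4 + 3 * 4
= 5 + 6 + 15 + 28 + 12 = 66

66


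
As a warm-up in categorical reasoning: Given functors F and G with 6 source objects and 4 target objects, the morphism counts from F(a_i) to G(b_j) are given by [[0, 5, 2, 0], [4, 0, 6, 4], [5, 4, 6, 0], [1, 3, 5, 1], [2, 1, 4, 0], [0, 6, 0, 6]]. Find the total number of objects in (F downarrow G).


Objects of (F downarrow G) are triples (a, b, h: F(a)->G(b)).
The count equals the sum of all entries in the hom-matrix.
sum(row 0) = 7
sum(row 1) = 14
sum(row 2) = 15
sum(row 3) = 10
sum(row 4) = 7
sum(row 5) = 12
Grand total = 65

65


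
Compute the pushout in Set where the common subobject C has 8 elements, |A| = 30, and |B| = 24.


The pushout A +_C B identifies the images of C in A and B.
|A +_C B| = |A| + |B| - |C| (for injections).
= 30 + 24 - 8 = 46

46


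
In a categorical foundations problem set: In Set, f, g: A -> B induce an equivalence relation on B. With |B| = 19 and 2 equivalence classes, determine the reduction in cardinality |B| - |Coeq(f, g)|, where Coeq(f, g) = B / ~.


The coequalizer Coeq(f, g) = B / ~ has one element per equivalence class.
|B| = 19, |Coeq(f, g)| = 2.
|B| - |Coeq(f, g)| = 19 - 2 = 17.

17


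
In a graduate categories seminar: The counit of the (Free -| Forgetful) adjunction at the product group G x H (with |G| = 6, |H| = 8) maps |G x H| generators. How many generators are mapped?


The counit epsilon_K: F(U(K)) -> K of the Free-Forgetful adjunction
maps |K| generators of F(U(K)) into K. For K = G x H (the product group),
|G x H| = |G| * |H|.
Total generators mapped = 6 * 8 = 48.

48


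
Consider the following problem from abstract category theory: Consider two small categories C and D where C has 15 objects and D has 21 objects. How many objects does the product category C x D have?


The product category C x D has objects that are pairs (c, d).
Number of pairs = |Ob(C)| * |Ob(D)| = 15 * 21 = 315

315


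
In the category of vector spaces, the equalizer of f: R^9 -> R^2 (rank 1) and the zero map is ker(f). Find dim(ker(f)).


The equalizer of f and the zero map is ker(f).
By the rank-nullity theorem: dim(ker(f)) = dim(domain) - rank(f).
dim(ker(f)) = 9 - 1 = 8

8


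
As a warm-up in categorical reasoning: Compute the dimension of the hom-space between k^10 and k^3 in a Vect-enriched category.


In Vect-enriched categories, Hom(k^n, k^m) is the space of m x n matrices.
dim(Hom(k^10, k^3)) = 3 * 10 = 30

30


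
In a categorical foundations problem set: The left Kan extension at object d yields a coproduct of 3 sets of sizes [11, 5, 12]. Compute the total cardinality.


Pointwise, the left Kan extension (Lan_F H)(d) is the colimit, indexed
by the comma category (F downarrow d), of H composed with the
projection (F downarrow d) -> C. Here that colimit is given
as a coproduct (disjoint union) of sets, so its cardinality is the
sum of the sizes of the summands.
Coproduct of sets with sizes: 11 + 5 + 12
= 28

28


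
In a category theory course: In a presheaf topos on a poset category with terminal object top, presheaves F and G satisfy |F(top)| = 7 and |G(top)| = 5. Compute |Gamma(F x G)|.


Global sections of a presheaf on a poset with terminal top satisfy
Gamma(H) ~ H(top). Presheaves admit pointwise products, so
(F x G)(top) = F(top) x G(top) (Cartesian product).
|Gamma(F x G)| = |F(top)| * |G(top)| = 7 * 5 = 35.

35


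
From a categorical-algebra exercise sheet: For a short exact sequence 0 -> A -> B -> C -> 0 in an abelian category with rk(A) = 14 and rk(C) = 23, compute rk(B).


For a short exact sequence 0 -> A -> B -> C -> 0,
rank is additive: rank(B) = rank(A) + rank(C).
rank(B) = 14 + 23 = 37

37


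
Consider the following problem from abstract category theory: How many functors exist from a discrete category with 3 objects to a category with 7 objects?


A functor from a discrete category C to D is determined by
where each object maps. Each of the 3 objects of C can map
to any of the 7 objects of D independently.
Number of functors = 7^3 = 343

343


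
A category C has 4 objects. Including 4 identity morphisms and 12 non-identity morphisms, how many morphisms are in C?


Each object has an identity morphism, giving 4 identities.
Adding the 12 non-identity morphisms:
Total = 4 + 12 = 16

16


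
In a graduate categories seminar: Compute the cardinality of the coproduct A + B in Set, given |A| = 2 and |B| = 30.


In Set, the coproduct A + B is the disjoint union.
|A + B| = |A| + |B| = 2 + 30 = 32

32


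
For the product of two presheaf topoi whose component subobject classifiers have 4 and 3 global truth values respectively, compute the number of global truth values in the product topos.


In a product of presheaf topoi E_1 x E_2, the subobject classifier
is Omega = Omega_1 x Omega_2 (componentwise), so
|Omega(top)| = |Omega_1(top_1)| * |Omega_2(top_2)|.
= 4 * 3 = 12.

12


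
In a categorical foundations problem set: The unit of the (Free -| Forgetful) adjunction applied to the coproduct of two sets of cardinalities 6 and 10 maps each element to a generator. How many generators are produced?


The unit eta_X: X -> U(F(X)) of the Free-Forgetful adjunction
maps each element of X to a generator of F(X). For X = S + T (disjoint
union in Set), |S + T| = |S| + |T|.
Total mappings = 6 + 10 = 16.

16


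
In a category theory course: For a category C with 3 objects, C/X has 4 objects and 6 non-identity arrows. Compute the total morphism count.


In the slice category C/X, objects are morphisms to X.
Identity morphisms: 4 (one per object of C/X).
Non-identity morphisms: 6.
Total = 4 + 6 = 10

10


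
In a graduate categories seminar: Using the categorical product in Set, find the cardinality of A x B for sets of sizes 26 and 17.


In Set, the product A x B is the Cartesian product.
By the universal property, |A x B| = |A| * |B|.
|A x B| = 26 * 17 = 442

442


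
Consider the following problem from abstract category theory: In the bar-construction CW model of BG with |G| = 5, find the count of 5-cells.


In the bar-construction CW model of BG, the n-cells are indexed by
n-tuples [g_1|...|g_n] of non-identity elements of G (degenerate
simplices with some g_i = e do not contribute cells), so there are
(|G| - 1)^n n-cells.
For dim = 5 with |G| = 5:
cells = (5 - 1)^5 = 4^5 = 1024

1024


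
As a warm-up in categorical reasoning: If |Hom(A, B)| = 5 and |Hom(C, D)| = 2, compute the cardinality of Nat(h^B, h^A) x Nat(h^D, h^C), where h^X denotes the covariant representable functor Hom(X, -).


By the Yoneda lemma, Nat(h^B, h^A) is isomorphic to Hom(A, B),
so |Nat(h^B, h^A)| = |Hom(A, B)| and |Nat(h^D, h^C)| = |Hom(C, D)|.
|Hom(A, B)| = 5, |Hom(C, D)| = 2.
|Nat(h^B, h^A) x Nat(h^D, h^C)| = 5 * 2 = 10

10


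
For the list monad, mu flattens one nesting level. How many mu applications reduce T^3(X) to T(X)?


Each application of mu: T^2 -> T removes one layer of nesting.
Starting at depth 3 (i.e., T^3(X)), we need to reach T(X).
Number of mu applications = 3 - 1 = 2

2


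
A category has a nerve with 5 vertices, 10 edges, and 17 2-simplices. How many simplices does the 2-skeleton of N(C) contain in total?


The 2-skeleton of the nerve N(C) consists of simplices in dimensions 0, 1, 2:
  |N(C)_0| = 5 (objects)
  |N(C)_1| = 10 (morphisms)
  |N(C)_2| = 17 (composable pairs)
Total = 5 + 10 + 17 = 32

32


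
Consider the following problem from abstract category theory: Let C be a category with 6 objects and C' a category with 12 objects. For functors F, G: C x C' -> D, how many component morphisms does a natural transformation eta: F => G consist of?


A natural transformation eta: F => G assigns one component morphism per
object of the domain category.
The domain is the product category C x C', so
|Ob(C x C')| = |Ob(C)| * |Ob(C')| = 6 * 12 = 72.
Therefore eta has 72 component morphisms.

72


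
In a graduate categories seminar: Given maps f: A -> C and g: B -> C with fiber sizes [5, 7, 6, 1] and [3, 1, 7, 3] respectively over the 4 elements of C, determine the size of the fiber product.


The pullback A x_C B consists of pairs (a, b) with f(a) = g(b).
For each element c in C, the fiber product has |f^-1(c)| * |g^-1(c)| elements.
Summing over C: 5 * 3 + 7 * 1 + 6 * 7 + 1 * 3
= 15 + 7 + 42 + 3 = 67

67


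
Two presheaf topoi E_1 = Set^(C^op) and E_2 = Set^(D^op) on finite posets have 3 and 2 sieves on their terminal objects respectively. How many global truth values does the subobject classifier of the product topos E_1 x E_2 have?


In a product of presheaf topoi E_1 x E_2, the subobject classifier
is Omega = Omega_1 x Omega_2 (componentwise), so
|Omega(top)| = |Omega_1(top_1)| * |Omega_2(top_2)|.
= 3 * 2 = 6.

6


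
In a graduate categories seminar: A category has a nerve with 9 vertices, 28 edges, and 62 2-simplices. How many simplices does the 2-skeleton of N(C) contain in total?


The 2-skeleton of the nerve N(C) consists of simplices in dimensions 0, 1, 2:
  |N(C)_0| = 9 (objects)
  |N(C)_1| = 28 (morphisms)
  |N(C)_2| = 62 (composable pairs)
Total = 9 + 28 + 62 = 99

99


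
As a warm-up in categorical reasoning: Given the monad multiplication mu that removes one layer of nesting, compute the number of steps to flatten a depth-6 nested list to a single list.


Each application of mu: T^2 -> T removes one layer of nesting.
Starting at depth 6 (i.e., T^6(X)), we need to reach T(X).
Number of mu applications = 6 - 1 = 5

5


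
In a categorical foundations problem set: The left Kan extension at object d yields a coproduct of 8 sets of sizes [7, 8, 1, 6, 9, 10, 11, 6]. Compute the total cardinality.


Pointwise, the left Kan extension (Lan_F H)(d) is the colimit, indexed
by the comma category (F downarrow d), of H composed with the
projection (F downarrow d) -> C. Here that colimit is given
as a coproduct (disjoint union) of sets, so its cardinality is the
sum of the sizes of the summands.
Coproduct of sets with sizes: 7 + 8 + 1 + 6 + 9 + 10 + 11 + 6
= 58

58


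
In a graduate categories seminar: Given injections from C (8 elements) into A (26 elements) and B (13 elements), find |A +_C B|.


The pushout A +_C B identifies the images of C in A and B.
|A +_C B| = |A| + |B| - |C| (for injections).
= 26 + 13 - 8 = 31

31


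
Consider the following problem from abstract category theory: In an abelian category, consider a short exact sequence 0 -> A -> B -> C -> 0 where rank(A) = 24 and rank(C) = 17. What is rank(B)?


For a short exact sequence 0 -> A -> B -> C -> 0,
rank is additive: rank(B) = rank(A) + rank(C).
rank(B) = 24 + 17 = 41

41


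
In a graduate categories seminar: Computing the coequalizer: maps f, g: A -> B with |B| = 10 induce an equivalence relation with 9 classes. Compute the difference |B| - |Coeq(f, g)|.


The coequalizer Coeq(f, g) = B / ~ has one element per equivalence class.
|B| = 10, |Coeq(f, g)| = 9.
|B| - |Coeq(f, g)| = 10 - 9 = 1.

1


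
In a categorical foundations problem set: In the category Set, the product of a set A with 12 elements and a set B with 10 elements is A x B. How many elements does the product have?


In Set, the product A x B is the Cartesian product.
By the universal property, |A x B| = |A| * |B|.
|A x B| = 12 * 10 = 120

120


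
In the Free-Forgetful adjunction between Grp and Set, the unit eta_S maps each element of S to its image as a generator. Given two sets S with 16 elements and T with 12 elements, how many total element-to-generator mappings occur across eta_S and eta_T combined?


The unit eta_X: X -> U(F(X)) of the Free-Forgetful adjunction
maps each element of X to a generator of F(X). For X = S + T (disjoint
union in Set), |S + T| = |S| + |T|.
Total mappings = 16 + 12 = 28.

28


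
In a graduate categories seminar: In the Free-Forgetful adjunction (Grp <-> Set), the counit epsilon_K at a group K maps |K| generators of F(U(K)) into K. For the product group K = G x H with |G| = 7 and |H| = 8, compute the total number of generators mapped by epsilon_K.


The counit epsilon_K: F(U(K)) -> K of the Free-Forgetful adjunction
maps |K| generators of F(U(K)) into K. For K = G x H (the product group),
|G x H| = |G| * |H|.
Total generators mapped = 7 * 8 = 56.

56


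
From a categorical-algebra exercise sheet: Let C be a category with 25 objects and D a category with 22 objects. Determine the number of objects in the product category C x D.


The product category C x D has objects that are pairs (c, d).
Number of pairs = |Ob(C)| * |Ob(D)| = 25 * 22 = 550

550


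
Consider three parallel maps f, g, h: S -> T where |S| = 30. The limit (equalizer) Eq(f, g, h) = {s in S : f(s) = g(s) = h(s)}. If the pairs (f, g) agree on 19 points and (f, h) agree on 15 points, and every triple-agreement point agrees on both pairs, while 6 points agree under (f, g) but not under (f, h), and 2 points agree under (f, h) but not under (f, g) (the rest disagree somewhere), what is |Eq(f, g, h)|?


Eq(f, g, h) is the triple-agreement set: points in S where all three
maps take the same value. Using inclusion-exclusion on the pairwise data:
Pair (f, g) agrees on 19 points; pair (f, h) on 15 points.
Points agreeing under (f, g) but not (f, h) = 6; under (f, h) but not (f, g) = 2.
Triple-agreement = agreement-in-(f, g) minus points that agree under (f, g) but not (f, h):
|Eq(f, g, h)| = 19 - 6 = 13
(cross-check via (f, h): 15 - 2 = 13.)

13


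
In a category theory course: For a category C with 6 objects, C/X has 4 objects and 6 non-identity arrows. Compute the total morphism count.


In the slice category C/X, objects are morphisms to X.
Identity morphisms: 4 (one per object of C/X).
Non-identity morphisms: 6.
Total = 4 + 6 = 10

10


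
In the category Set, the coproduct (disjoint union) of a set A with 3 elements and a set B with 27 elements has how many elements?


In Set, the coproduct A + B is the disjoint union.
|A + B| = |A| + |B| = 3 + 27 = 30

30


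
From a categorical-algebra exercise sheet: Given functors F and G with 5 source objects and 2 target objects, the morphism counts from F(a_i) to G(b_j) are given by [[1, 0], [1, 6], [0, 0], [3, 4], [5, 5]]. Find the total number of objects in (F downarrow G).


Objects of (F downarrow G) are triples (a, b, h: F(a)->G(b)).
The count equals the sum of all entries in the hom-matrix.
sum(row 0) = 1
sum(row 1) = 7
sum(row 2) = 0
sum(row 3) = 7
sum(row 4) = 10
Grand total = 25

25


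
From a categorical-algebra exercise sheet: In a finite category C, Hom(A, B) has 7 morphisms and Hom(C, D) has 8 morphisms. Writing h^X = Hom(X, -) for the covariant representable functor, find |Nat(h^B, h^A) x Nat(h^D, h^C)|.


By the Yoneda lemma, Nat(h^B, h^A) is isomorphic to Hom(A, B),
so |Nat(h^B, h^A)| = |Hom(A, B)| and |Nat(h^D, h^C)| = |Hom(C, D)|.
|Hom(A, B)| = 7, |Hom(C, D)| = 8.
|Nat(h^B, h^A) x Nat(h^D, h^C)| = 7 * 8 = 56

56


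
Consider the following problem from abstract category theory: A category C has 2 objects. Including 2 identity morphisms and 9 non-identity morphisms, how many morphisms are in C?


Each object has an identity morphism, giving 2 identities.
Adding the 9 non-identity morphisms:
Total = 2 + 9 = 11

11


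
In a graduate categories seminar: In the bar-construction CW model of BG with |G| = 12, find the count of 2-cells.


In the bar-construction CW model of BG, the n-cells are indexed by
n-tuples [g_1|...|g_n] of non-identity elements of G (degenerate
simplices with some g_i = e do not contribute cells), so there are
(|G| - 1)^n n-cells.
For dim = 2 with |G| = 12:
cells = (12 - 1)^2 = 11^2 = 121

121


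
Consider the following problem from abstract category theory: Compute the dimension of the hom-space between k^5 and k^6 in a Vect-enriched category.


In Vect-enriched categories, Hom(k^n, k^m) is the space of m x n matrices.
dim(Hom(k^5, k^6)) = 6 * 5 = 30

30


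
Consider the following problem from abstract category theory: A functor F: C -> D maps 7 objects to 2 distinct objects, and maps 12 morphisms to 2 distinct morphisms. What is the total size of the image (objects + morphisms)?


The image of F consists of distinct objects and distinct morphisms.
|Im(F)| on objects = 2
|Im(F)| on morphisms = 2
Total image cardinality = 2 + 2 = 4

4


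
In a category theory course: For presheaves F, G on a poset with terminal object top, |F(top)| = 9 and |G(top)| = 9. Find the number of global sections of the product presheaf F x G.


Global sections of a presheaf on a poset with terminal top satisfy
Gamma(H) ~ H(top). Presheaves admit pointwise products, so
(F x G)(top) = F(top) x G(top) (Cartesian product).
|Gamma(F x G)| = |F(top)| * |G(top)| = 9 * 9 = 81.

81


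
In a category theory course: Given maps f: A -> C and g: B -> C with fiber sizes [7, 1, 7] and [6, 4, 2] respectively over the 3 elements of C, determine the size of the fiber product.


The pullback A x_C B consists of pairs (a, b) with f(a) = g(b).
For each element c in C, the fiber product has |f^-1(c)| * |g^-1(c)| elements.
Summing over C: 7 * 6 + 1 * 4 + 7 * 2
= 42 + 4 + 14 = 60

60


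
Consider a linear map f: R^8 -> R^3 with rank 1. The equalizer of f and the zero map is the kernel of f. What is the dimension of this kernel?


The equalizer of f and the zero map is ker(f).
By the rank-nullity theorem: dim(ker(f)) = dim(domain) - rank(f).
dim(ker(f)) = 8 - 1 = 7

7


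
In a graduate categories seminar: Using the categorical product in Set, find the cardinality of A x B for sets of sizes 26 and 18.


In Set, the product A x B is the Cartesian product.
By the universal property, |A x B| = |A| * |B|.
|A x B| = 26 * 18 = 468

468


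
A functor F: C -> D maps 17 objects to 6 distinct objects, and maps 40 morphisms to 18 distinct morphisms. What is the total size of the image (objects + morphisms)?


The image of F consists of distinct objects and distinct morphisms.
|Im(F)| on objects = 6
|Im(F)| on morphisms = 18
Total image cardinality = 6 + 18 = 24

24


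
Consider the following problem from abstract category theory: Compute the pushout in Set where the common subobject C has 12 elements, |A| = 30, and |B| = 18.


The pushout A +_C B identifies the images of C in A and B.
|A +_C B| = |A| + |B| - |C| (for injections).
= 30 + 18 - 12 = 36

36


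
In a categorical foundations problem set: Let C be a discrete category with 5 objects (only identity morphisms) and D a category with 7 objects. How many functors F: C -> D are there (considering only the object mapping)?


A functor from a discrete category C to D is determined by
where each object maps. Each of the 5 objects of C can map
to any of the 7 objects of D independently.
Number of functors = 7^5 = 16807

16807


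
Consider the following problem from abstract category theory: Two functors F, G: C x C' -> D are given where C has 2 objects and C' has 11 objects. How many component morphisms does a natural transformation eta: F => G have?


A natural transformation eta: F => G assigns one component morphism per
object of the domain category.
The domain is the product category C x C', so
|Ob(C x C')| = |Ob(C)| * |Ob(C')| = 2 * 11 = 22.
Therefore eta has 22 component morphisms.

22


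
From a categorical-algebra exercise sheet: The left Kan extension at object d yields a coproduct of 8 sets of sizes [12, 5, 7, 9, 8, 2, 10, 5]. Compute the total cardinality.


Pointwise, the left Kan extension (Lan_F H)(d) is the colimit, indexed
by the comma category (F downarrow d), of H composed with the
projection (F downarrow d) -> C. Here that colimit is given
as a coproduct (disjoint union) of sets, so its cardinality is the
sum of the sizes of the summands.
Coproduct of sets with sizes: 12 + 5 + 7 + 9 + 8 + 2 + 10 + 5
= 58

58


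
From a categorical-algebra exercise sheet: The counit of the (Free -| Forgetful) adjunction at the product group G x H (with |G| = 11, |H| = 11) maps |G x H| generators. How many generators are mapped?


The counit epsilon_K: F(U(K)) -> K of the Free-Forgetful adjunction
maps |K| generators of F(U(K)) into K. For K = G x H (the product group),
|G x H| = |G| * |H|.
Total generators mapped = 11 * 11 = 121.

121


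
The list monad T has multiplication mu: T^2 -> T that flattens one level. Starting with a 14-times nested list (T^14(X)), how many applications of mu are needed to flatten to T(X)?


Each application of mu: T^2 -> T removes one layer of nesting.
Starting at depth 14 (i.e., T^14(X)), we need to reach T(X).
Number of mu applications = 14 - 1 = 13

13


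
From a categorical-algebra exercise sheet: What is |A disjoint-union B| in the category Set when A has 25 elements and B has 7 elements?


In Set, the coproduct A + B is the disjoint union.
|A + B| = |A| + |B| = 25 + 7 = 32

32


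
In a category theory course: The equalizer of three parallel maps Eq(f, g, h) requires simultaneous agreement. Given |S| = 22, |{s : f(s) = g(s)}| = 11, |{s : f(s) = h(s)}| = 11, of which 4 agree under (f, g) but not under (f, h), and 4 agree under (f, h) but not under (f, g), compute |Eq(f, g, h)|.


Eq(f, g, h) is the triple-agreement set: points in S where all three
maps take the same value. Using inclusion-exclusion on the pairwise data:
Pair (f, g) agrees on 11 points; pair (f, h) on 11 points.
Points agreeing under (f, g) but not (f, h) = 4; under (f, h) but not (f, g) = 4.
Triple-agreement = agreement-in-(f, g) minus points that agree under (f, g) but not (f, h):
|Eq(f, g, h)| = 11 - 4 = 7
(cross-check via (f, h): 11 - 4 = 7.)

7


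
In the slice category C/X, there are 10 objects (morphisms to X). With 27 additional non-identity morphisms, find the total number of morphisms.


In the slice category C/X, objects are morphisms to X.
Identity morphisms: 10 (one per object of C/X).
Non-identity morphisms: 27.
Total = 10 + 27 = 37

37
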